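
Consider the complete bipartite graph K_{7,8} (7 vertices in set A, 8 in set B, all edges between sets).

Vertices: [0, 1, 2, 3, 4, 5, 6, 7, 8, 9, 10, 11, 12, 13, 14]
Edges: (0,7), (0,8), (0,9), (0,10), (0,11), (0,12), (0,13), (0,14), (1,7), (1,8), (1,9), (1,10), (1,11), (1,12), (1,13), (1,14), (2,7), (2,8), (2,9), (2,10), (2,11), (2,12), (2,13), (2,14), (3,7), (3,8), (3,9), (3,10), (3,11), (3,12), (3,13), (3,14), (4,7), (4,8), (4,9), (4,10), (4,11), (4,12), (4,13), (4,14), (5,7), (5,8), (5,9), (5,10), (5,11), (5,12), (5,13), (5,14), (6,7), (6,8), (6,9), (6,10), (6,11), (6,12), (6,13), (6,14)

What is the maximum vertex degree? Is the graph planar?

Set-A vertices have degree 8; set-B vertices have degree 7. Maximum degree = max(7,8) = 8.
K_{7,8} contains K_{3,3} as a subgraph (since both sides have >= 3 vertices); by Kuratowski's theorem it is not planar.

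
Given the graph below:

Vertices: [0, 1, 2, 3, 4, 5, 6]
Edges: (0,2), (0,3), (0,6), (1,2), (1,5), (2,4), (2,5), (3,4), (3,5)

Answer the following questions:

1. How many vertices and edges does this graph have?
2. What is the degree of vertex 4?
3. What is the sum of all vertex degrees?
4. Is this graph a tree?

Count: 7 vertices, 9 edges.
Vertex 4 has neighbors [2, 3], degree = 2.
Handshaking lemma: 2 * 9 = 18.
A tree on 7 vertices has 6 edges. This graph has 9 edges (3 extra). Not a tree.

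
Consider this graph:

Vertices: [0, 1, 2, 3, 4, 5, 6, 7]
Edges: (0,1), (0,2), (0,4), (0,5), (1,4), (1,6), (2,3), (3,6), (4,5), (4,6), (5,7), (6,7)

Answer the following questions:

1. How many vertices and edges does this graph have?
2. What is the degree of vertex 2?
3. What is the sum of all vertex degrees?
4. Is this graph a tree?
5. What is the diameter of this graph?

Count: 8 vertices, 12 edges.
Vertex 2 has neighbors [0, 3], degree = 2.
Handshaking lemma: 2 * 12 = 24.
A tree on 8 vertices has 7 edges. This graph has 12 edges (5 extra). Not a tree.
Diameter (longest shortest path) = 3.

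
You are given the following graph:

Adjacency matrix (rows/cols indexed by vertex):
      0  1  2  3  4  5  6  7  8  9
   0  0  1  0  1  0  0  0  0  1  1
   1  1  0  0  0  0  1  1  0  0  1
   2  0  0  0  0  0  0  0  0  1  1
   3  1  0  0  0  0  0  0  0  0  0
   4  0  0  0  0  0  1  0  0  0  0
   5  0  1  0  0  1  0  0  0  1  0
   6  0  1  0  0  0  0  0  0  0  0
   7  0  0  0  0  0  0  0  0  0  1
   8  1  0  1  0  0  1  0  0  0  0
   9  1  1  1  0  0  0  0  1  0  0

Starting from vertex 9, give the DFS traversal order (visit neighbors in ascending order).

DFS from vertex 9 (neighbors processed in ascending order):
Visit order: 9, 0, 1, 5, 4, 8, 2, 6, 3, 7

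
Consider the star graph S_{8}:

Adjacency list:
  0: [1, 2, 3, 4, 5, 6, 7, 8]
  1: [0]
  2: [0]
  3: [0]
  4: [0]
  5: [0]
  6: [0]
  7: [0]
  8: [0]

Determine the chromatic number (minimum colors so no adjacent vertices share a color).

S_{8} has one hub adjacent to 8 leaves; leaves are pairwise non-adjacent.
Color the hub 0 and every leaf 1.
Chromatic number = 2.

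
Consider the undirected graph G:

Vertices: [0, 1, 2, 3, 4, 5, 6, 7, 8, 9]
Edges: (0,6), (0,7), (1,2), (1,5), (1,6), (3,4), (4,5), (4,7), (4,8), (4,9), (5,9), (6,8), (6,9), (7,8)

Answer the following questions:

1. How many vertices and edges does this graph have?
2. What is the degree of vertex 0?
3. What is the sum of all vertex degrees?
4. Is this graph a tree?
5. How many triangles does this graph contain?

Count: 10 vertices, 14 edges.
Vertex 0 has neighbors [6, 7], degree = 2.
Handshaking lemma: 2 * 14 = 28.
A tree on 10 vertices has 9 edges. This graph has 14 edges (5 extra). Not a tree.
Number of triangles = 2.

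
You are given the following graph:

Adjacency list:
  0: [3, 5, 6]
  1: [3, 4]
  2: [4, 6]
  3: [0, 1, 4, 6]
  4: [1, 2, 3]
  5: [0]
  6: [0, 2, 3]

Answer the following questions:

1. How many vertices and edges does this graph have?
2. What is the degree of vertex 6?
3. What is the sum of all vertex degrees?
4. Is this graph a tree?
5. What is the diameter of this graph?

Count: 7 vertices, 9 edges.
Vertex 6 has neighbors [0, 2, 3], degree = 3.
Handshaking lemma: 2 * 9 = 18.
A tree on 7 vertices has 6 edges. This graph has 9 edges (3 extra). Not a tree.
Diameter (longest shortest path) = 3.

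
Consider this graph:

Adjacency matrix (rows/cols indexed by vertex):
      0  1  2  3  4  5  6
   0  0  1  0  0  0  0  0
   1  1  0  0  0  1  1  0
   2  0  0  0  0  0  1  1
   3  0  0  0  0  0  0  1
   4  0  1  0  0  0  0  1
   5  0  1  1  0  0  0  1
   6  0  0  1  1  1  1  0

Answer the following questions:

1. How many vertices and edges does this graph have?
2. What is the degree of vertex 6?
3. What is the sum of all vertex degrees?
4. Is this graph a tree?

Count: 7 vertices, 8 edges.
Vertex 6 has neighbors [2, 3, 4, 5], degree = 4.
Handshaking lemma: 2 * 8 = 16.
A tree on 7 vertices has 6 edges. This graph has 8 edges (2 extra). Not a tree.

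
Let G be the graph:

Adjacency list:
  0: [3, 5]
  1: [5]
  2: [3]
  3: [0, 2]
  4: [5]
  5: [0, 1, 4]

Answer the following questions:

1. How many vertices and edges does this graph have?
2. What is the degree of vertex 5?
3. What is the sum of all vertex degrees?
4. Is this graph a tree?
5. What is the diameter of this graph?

Count: 6 vertices, 5 edges.
Vertex 5 has neighbors [0, 1, 4], degree = 3.
Handshaking lemma: 2 * 5 = 10.
A graph is a tree iff it is connected and has exactly n-1 edges. This graph is connected (all 6 vertices in one component) and has 6-1 = 5 edges. It is a tree.
Diameter (longest shortest path) = 4.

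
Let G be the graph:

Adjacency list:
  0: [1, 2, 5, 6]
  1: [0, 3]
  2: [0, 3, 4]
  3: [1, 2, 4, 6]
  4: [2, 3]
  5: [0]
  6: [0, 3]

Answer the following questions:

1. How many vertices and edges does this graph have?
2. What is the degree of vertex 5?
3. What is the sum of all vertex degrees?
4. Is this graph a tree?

Count: 7 vertices, 9 edges.
Vertex 5 has neighbors [0], degree = 1.
Handshaking lemma: 2 * 9 = 18.
A tree on 7 vertices has 6 edges. This graph has 9 edges (3 extra). Not a tree.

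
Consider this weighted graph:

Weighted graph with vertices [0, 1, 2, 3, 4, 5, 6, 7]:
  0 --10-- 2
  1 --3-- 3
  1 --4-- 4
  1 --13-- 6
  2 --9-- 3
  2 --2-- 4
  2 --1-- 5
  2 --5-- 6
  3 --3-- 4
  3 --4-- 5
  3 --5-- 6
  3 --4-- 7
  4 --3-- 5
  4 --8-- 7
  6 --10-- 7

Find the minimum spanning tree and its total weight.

Applying Kruskal's algorithm (sort edges by weight, add if no cycle):
  Add (2,5) w=1
  Add (2,4) w=2
  Add (1,3) w=3
  Add (3,4) w=3
  Skip (4,5) w=3 (creates cycle)
  Skip (1,4) w=4 (creates cycle)
  Add (3,7) w=4
  Skip (3,5) w=4 (creates cycle)
  Add (2,6) w=5
  Skip (3,6) w=5 (creates cycle)
  Skip (4,7) w=8 (creates cycle)
  Skip (2,3) w=9 (creates cycle)
  Add (0,2) w=10
  Skip (6,7) w=10 (creates cycle)
  Skip (1,6) w=13 (creates cycle)
MST weight = 28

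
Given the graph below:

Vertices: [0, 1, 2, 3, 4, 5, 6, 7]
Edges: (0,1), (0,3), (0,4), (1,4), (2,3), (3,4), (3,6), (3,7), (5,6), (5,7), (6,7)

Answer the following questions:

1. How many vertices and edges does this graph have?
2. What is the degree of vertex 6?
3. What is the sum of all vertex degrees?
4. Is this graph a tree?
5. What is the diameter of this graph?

Count: 8 vertices, 11 edges.
Vertex 6 has neighbors [3, 5, 7], degree = 3.
Handshaking lemma: 2 * 11 = 22.
A tree on 8 vertices has 7 edges. This graph has 11 edges (4 extra). Not a tree.
Diameter (longest shortest path) = 4.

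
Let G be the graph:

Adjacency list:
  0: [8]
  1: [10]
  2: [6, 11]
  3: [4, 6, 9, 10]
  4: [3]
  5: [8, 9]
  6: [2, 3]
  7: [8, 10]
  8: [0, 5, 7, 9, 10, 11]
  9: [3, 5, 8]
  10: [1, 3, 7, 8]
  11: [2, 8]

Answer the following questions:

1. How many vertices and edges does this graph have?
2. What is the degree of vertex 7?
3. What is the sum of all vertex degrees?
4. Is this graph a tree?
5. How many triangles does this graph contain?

Count: 12 vertices, 15 edges.
Vertex 7 has neighbors [8, 10], degree = 2.
Handshaking lemma: 2 * 15 = 30.
A tree on 12 vertices has 11 edges. This graph has 15 edges (4 extra). Not a tree.
Number of triangles = 2.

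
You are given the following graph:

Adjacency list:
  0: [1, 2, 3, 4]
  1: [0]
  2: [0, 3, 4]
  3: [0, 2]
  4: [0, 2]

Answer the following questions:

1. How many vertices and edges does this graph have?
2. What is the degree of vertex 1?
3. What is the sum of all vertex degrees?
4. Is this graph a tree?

Count: 5 vertices, 6 edges.
Vertex 1 has neighbors [0], degree = 1.
Handshaking lemma: 2 * 6 = 12.
A tree on 5 vertices has 4 edges. This graph has 6 edges (2 extra). Not a tree.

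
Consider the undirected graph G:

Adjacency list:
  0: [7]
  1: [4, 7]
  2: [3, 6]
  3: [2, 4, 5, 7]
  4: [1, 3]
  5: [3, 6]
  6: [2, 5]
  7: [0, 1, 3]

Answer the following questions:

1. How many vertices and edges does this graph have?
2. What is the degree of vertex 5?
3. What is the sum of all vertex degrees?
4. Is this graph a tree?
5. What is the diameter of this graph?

Count: 8 vertices, 9 edges.
Vertex 5 has neighbors [3, 6], degree = 2.
Handshaking lemma: 2 * 9 = 18.
A tree on 8 vertices has 7 edges. This graph has 9 edges (2 extra). Not a tree.
Diameter (longest shortest path) = 4.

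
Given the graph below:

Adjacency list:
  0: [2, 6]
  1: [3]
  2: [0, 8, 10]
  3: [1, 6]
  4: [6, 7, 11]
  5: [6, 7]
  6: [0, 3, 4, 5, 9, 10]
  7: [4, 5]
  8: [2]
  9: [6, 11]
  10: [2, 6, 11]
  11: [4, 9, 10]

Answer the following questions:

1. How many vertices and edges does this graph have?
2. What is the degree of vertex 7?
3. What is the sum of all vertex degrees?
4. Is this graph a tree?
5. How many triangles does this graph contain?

Count: 12 vertices, 15 edges.
Vertex 7 has neighbors [4, 5], degree = 2.
Handshaking lemma: 2 * 15 = 30.
A tree on 12 vertices has 11 edges. This graph has 15 edges (4 extra). Not a tree.
Number of triangles = 0.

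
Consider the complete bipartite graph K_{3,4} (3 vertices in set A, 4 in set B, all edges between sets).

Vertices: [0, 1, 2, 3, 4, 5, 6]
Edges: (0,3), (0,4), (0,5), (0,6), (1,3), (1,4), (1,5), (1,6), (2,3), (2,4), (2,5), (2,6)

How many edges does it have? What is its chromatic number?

K_{3,4} has 3 * 4 = 12 edges.
Bipartite graphs have chromatic number 2 (color each partition differently).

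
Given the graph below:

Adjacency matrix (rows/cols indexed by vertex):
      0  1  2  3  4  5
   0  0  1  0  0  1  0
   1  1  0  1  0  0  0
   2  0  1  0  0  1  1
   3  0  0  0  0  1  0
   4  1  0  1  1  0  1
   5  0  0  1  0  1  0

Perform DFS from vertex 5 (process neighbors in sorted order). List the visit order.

DFS from vertex 5 (neighbors processed in ascending order):
Visit order: 5, 2, 1, 0, 4, 3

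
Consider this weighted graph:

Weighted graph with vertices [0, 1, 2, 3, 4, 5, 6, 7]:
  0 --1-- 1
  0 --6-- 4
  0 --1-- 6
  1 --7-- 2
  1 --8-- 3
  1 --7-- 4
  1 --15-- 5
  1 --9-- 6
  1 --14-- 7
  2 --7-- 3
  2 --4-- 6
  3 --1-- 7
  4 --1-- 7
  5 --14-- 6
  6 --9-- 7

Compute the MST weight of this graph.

Applying Kruskal's algorithm (sort edges by weight, add if no cycle):
  Add (0,1) w=1
  Add (0,6) w=1
  Add (3,7) w=1
  Add (4,7) w=1
  Add (2,6) w=4
  Add (0,4) w=6
  Skip (1,4) w=7 (creates cycle)
  Skip (1,2) w=7 (creates cycle)
  Skip (2,3) w=7 (creates cycle)
  Skip (1,3) w=8 (creates cycle)
  Skip (1,6) w=9 (creates cycle)
  Skip (6,7) w=9 (creates cycle)
  Skip (1,7) w=14 (creates cycle)
  Add (5,6) w=14
  Skip (1,5) w=15 (creates cycle)
MST weight = 28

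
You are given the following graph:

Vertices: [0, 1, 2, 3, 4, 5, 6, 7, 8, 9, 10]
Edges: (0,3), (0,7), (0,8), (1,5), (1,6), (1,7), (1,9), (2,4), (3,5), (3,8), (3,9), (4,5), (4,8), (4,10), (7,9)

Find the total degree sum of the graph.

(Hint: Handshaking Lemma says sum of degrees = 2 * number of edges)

Count edges: 15 edges.
By Handshaking Lemma: sum of degrees = 2 * 15 = 30.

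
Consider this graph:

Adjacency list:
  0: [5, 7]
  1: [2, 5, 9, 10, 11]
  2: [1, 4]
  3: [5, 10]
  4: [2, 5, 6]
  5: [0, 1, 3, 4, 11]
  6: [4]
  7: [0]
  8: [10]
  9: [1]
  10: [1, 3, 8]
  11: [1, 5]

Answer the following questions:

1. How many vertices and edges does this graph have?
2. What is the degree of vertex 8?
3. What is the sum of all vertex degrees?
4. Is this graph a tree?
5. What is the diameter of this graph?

Count: 12 vertices, 14 edges.
Vertex 8 has neighbors [10], degree = 1.
Handshaking lemma: 2 * 14 = 28.
A tree on 12 vertices has 11 edges. This graph has 14 edges (3 extra). Not a tree.
Diameter (longest shortest path) = 5.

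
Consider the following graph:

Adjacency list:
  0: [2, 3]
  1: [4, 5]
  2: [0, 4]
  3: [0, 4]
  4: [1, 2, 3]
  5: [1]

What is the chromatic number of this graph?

The graph has a maximum clique of size 2 (lower bound on chromatic number).
A valid 2-coloring: {0: 0, 1: 1, 2: 1, 3: 1, 4: 0, 5: 0}.
Chromatic number = 2.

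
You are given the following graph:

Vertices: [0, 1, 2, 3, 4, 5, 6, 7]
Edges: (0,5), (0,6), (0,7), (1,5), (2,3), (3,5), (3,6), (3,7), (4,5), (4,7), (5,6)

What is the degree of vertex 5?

Vertex 5 has neighbors [0, 1, 3, 4, 6], so deg(5) = 5.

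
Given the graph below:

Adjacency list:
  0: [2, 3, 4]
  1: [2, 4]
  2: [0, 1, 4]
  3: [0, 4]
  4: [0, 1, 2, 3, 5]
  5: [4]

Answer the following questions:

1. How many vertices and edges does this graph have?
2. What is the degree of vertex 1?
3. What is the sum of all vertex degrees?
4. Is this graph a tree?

Count: 6 vertices, 8 edges.
Vertex 1 has neighbors [2, 4], degree = 2.
Handshaking lemma: 2 * 8 = 16.
A tree on 6 vertices has 5 edges. This graph has 8 edges (3 extra). Not a tree.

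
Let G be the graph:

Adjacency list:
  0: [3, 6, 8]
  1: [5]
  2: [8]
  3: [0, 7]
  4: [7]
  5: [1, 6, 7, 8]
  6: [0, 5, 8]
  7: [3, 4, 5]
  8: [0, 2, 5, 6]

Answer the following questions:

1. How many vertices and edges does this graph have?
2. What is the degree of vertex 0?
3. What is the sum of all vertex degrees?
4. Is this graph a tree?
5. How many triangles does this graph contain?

Count: 9 vertices, 11 edges.
Vertex 0 has neighbors [3, 6, 8], degree = 3.
Handshaking lemma: 2 * 11 = 22.
A tree on 9 vertices has 8 edges. This graph has 11 edges (3 extra). Not a tree.
Number of triangles = 2.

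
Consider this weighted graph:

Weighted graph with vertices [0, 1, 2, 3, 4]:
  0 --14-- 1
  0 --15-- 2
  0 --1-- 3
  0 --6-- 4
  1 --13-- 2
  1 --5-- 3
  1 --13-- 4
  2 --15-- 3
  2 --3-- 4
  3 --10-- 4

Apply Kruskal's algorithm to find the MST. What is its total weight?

Applying Kruskal's algorithm (sort edges by weight, add if no cycle):
  Add (0,3) w=1
  Add (2,4) w=3
  Add (1,3) w=5
  Add (0,4) w=6
  Skip (3,4) w=10 (creates cycle)
  Skip (1,4) w=13 (creates cycle)
  Skip (1,2) w=13 (creates cycle)
  Skip (0,1) w=14 (creates cycle)
  Skip (0,2) w=15 (creates cycle)
  Skip (2,3) w=15 (creates cycle)
MST weight = 15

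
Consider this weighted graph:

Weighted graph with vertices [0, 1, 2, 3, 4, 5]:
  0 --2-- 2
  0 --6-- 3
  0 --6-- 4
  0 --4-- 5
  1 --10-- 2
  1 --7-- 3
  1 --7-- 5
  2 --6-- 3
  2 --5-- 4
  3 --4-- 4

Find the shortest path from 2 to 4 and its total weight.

Using Dijkstra's algorithm from vertex 2:
Shortest path: 2 -> 4
Total weight: 5 = 5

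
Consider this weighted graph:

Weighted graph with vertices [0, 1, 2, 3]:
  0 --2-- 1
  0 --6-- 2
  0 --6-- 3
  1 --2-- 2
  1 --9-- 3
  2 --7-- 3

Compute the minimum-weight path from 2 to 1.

Using Dijkstra's algorithm from vertex 2:
Shortest path: 2 -> 1
Total weight: 2 = 2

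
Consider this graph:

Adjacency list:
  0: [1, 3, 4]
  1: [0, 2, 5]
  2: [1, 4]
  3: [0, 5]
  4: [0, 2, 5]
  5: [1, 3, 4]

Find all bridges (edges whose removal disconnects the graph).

No bridges found. The graph is 2-edge-connected (no single edge removal disconnects it).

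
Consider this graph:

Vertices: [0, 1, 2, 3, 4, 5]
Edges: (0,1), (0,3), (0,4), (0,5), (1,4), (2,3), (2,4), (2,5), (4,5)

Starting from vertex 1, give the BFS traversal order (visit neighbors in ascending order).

BFS from vertex 1 (neighbors processed in ascending order):
Visit order: 1, 0, 4, 3, 5, 2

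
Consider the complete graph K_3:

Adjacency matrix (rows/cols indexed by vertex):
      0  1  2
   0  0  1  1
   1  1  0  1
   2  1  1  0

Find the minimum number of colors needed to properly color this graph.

In K_3, every vertex is adjacent to every other vertex.
Each vertex needs a unique color.
Chromatic number = 3.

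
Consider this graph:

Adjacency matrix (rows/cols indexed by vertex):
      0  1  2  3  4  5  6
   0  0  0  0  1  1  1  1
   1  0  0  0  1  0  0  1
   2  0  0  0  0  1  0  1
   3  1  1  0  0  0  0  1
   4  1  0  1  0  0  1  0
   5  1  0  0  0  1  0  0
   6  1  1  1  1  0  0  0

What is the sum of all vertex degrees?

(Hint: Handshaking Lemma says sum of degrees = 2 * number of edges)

Count edges: 10 edges.
By Handshaking Lemma: sum of degrees = 2 * 10 = 20.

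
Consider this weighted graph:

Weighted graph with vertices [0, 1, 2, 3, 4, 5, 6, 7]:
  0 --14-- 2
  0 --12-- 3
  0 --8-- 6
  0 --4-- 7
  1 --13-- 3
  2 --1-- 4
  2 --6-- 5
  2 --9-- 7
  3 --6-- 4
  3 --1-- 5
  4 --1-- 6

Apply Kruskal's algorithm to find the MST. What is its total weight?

Applying Kruskal's algorithm (sort edges by weight, add if no cycle):
  Add (2,4) w=1
  Add (3,5) w=1
  Add (4,6) w=1
  Add (0,7) w=4
  Add (2,5) w=6
  Skip (3,4) w=6 (creates cycle)
  Add (0,6) w=8
  Skip (2,7) w=9 (creates cycle)
  Skip (0,3) w=12 (creates cycle)
  Add (1,3) w=13
  Skip (0,2) w=14 (creates cycle)
MST weight = 34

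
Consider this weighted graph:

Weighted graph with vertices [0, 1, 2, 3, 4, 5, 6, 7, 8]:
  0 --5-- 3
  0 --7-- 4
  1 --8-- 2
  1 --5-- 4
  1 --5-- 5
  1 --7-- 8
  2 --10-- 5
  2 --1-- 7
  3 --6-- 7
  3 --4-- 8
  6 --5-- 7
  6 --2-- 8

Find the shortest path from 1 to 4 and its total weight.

Using Dijkstra's algorithm from vertex 1:
Shortest path: 1 -> 4
Total weight: 5 = 5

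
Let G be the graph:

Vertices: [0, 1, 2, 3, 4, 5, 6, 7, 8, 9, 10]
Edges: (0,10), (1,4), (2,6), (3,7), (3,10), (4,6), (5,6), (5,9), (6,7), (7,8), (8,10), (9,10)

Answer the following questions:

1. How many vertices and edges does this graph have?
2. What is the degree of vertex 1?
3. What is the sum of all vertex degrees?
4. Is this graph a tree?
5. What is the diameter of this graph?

Count: 11 vertices, 12 edges.
Vertex 1 has neighbors [4], degree = 1.
Handshaking lemma: 2 * 12 = 24.
A tree on 11 vertices has 10 edges. This graph has 12 edges (2 extra). Not a tree.
Diameter (longest shortest path) = 6.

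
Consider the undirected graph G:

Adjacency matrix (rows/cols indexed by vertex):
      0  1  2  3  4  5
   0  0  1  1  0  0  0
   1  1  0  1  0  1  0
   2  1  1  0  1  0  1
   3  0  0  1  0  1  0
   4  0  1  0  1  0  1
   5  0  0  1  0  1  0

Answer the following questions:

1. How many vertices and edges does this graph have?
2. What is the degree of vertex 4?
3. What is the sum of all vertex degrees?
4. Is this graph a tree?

Count: 6 vertices, 8 edges.
Vertex 4 has neighbors [1, 3, 5], degree = 3.
Handshaking lemma: 2 * 8 = 16.
A tree on 6 vertices has 5 edges. This graph has 8 edges (3 extra). Not a tree.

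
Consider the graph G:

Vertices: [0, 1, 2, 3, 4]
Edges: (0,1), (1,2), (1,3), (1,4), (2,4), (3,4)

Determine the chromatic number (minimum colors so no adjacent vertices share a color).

The graph has a maximum clique of size 3 (lower bound on chromatic number).
A valid 3-coloring: {0: 1, 1: 0, 2: 2, 3: 2, 4: 1}.
Chromatic number = 3.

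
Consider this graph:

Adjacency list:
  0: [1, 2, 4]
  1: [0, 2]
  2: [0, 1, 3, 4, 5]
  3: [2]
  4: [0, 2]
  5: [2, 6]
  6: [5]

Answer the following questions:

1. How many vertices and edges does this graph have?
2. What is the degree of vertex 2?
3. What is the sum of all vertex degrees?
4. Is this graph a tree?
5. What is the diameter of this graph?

Count: 7 vertices, 8 edges.
Vertex 2 has neighbors [0, 1, 3, 4, 5], degree = 5.
Handshaking lemma: 2 * 8 = 16.
A tree on 7 vertices has 6 edges. This graph has 8 edges (2 extra). Not a tree.
Diameter (longest shortest path) = 3.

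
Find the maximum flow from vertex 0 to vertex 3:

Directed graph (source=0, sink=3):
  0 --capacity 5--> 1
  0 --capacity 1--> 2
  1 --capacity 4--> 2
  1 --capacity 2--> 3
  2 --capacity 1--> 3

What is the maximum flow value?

Computing max flow:
  Flow on (0->1): 3/5
  Flow on (1->2): 1/4
  Flow on (1->3): 2/2
  Flow on (2->3): 1/1
Maximum flow = 3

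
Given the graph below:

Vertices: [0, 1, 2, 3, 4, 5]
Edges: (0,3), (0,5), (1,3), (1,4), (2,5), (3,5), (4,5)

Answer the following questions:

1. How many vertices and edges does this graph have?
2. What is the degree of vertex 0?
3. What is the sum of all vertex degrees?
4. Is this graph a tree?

Count: 6 vertices, 7 edges.
Vertex 0 has neighbors [3, 5], degree = 2.
Handshaking lemma: 2 * 7 = 14.
A tree on 6 vertices has 5 edges. This graph has 7 edges (2 extra). Not a tree.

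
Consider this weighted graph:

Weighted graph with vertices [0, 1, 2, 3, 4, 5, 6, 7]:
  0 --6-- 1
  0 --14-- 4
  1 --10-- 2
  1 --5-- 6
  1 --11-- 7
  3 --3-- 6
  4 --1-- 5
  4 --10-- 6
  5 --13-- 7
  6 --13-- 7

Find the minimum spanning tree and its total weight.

Applying Kruskal's algorithm (sort edges by weight, add if no cycle):
  Add (4,5) w=1
  Add (3,6) w=3
  Add (1,6) w=5
  Add (0,1) w=6
  Add (1,2) w=10
  Add (4,6) w=10
  Add (1,7) w=11
  Skip (5,7) w=13 (creates cycle)
  Skip (6,7) w=13 (creates cycle)
  Skip (0,4) w=14 (creates cycle)
MST weight = 46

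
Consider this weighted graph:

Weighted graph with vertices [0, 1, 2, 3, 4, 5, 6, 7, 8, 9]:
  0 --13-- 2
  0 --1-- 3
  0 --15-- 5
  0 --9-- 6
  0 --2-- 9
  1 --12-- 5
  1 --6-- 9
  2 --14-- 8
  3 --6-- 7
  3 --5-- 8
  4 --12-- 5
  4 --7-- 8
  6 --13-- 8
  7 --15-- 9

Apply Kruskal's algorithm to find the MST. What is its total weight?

Applying Kruskal's algorithm (sort edges by weight, add if no cycle):
  Add (0,3) w=1
  Add (0,9) w=2
  Add (3,8) w=5
  Add (1,9) w=6
  Add (3,7) w=6
  Add (4,8) w=7
  Add (0,6) w=9
  Add (1,5) w=12
  Skip (4,5) w=12 (creates cycle)
  Add (0,2) w=13
  Skip (6,8) w=13 (creates cycle)
  Skip (2,8) w=14 (creates cycle)
  Skip (0,5) w=15 (creates cycle)
  Skip (7,9) w=15 (creates cycle)
MST weight = 61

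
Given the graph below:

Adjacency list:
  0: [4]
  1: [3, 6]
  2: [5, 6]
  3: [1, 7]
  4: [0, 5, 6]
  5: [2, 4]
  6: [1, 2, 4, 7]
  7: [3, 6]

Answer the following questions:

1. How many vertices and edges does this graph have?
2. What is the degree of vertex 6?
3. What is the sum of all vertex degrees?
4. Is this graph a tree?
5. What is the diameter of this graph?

Count: 8 vertices, 9 edges.
Vertex 6 has neighbors [1, 2, 4, 7], degree = 4.
Handshaking lemma: 2 * 9 = 18.
A tree on 8 vertices has 7 edges. This graph has 9 edges (2 extra). Not a tree.
Diameter (longest shortest path) = 4.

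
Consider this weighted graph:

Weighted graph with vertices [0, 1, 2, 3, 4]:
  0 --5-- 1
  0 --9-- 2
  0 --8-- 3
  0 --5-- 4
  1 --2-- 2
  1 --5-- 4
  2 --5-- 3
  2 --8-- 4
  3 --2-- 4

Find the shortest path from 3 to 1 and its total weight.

Using Dijkstra's algorithm from vertex 3:
Shortest path: 3 -> 4 -> 1
Total weight: 2 + 5 = 7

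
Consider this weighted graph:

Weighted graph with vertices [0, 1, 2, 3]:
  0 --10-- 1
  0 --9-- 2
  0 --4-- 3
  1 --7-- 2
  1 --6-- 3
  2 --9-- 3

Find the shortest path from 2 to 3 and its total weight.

Using Dijkstra's algorithm from vertex 2:
Shortest path: 2 -> 3
Total weight: 9 = 9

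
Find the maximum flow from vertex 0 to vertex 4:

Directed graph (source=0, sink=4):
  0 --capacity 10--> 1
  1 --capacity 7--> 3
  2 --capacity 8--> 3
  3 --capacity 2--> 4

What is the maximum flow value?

Computing max flow:
  Flow on (0->1): 2/10
  Flow on (1->3): 2/7
  Flow on (3->4): 2/2
Maximum flow = 2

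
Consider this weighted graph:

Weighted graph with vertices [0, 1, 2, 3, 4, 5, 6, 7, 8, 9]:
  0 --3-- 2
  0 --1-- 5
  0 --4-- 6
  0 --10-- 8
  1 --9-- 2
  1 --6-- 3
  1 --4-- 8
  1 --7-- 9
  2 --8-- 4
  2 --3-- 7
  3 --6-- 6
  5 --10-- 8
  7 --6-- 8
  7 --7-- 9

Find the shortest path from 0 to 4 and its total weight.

Using Dijkstra's algorithm from vertex 0:
Shortest path: 0 -> 2 -> 4
Total weight: 3 + 8 = 11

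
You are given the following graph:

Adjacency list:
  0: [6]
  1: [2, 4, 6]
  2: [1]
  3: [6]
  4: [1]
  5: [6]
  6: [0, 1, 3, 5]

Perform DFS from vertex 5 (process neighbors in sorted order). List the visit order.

DFS from vertex 5 (neighbors processed in ascending order):
Visit order: 5, 6, 0, 1, 2, 4, 3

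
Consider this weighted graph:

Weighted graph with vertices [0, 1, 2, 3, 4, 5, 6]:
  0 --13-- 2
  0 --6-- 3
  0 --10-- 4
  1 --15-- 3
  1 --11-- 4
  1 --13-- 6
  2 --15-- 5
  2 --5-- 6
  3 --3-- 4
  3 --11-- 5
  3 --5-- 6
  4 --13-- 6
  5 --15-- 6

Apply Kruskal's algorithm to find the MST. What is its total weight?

Applying Kruskal's algorithm (sort edges by weight, add if no cycle):
  Add (3,4) w=3
  Add (2,6) w=5
  Add (3,6) w=5
  Add (0,3) w=6
  Skip (0,4) w=10 (creates cycle)
  Add (1,4) w=11
  Add (3,5) w=11
  Skip (0,2) w=13 (creates cycle)
  Skip (1,6) w=13 (creates cycle)
  Skip (4,6) w=13 (creates cycle)
  Skip (1,3) w=15 (creates cycle)
  Skip (2,5) w=15 (creates cycle)
  Skip (5,6) w=15 (creates cycle)
MST weight = 41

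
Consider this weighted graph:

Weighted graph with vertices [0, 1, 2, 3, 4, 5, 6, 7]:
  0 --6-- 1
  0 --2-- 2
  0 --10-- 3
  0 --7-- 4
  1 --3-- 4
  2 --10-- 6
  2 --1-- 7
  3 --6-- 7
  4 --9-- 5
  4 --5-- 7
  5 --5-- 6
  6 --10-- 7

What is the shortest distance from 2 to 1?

Using Dijkstra's algorithm from vertex 2:
Shortest path: 2 -> 0 -> 1
Total weight: 2 + 6 = 8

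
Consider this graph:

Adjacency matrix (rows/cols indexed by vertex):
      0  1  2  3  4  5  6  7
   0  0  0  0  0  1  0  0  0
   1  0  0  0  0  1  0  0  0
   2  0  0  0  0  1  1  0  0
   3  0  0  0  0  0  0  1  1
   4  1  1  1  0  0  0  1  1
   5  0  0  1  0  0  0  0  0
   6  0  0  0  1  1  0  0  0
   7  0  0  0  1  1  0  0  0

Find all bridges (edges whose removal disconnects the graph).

A bridge is an edge whose removal increases the number of connected components.
Bridges found: (0,4), (1,4), (2,4), (2,5)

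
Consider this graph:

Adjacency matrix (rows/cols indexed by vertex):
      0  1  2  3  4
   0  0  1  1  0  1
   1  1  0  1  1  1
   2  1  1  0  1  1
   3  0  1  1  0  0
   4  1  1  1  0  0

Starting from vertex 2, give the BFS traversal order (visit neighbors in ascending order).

BFS from vertex 2 (neighbors processed in ascending order):
Visit order: 2, 0, 1, 3, 4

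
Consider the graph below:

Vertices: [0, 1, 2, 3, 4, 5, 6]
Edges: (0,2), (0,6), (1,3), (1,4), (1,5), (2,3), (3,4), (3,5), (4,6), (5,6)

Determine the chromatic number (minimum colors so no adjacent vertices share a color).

The graph has a maximum clique of size 3 (lower bound on chromatic number).
A valid 3-coloring: {0: 1, 1: 1, 2: 2, 3: 0, 4: 2, 5: 2, 6: 0}.
Chromatic number = 3.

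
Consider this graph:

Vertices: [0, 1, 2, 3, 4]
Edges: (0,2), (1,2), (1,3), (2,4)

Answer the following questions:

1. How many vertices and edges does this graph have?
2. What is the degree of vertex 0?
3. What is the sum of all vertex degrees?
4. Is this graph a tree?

Count: 5 vertices, 4 edges.
Vertex 0 has neighbors [2], degree = 1.
Handshaking lemma: 2 * 4 = 8.
A graph is a tree iff it is connected and has exactly n-1 edges. This graph is connected (all 5 vertices in one component) and has 5-1 = 4 edges. It is a tree.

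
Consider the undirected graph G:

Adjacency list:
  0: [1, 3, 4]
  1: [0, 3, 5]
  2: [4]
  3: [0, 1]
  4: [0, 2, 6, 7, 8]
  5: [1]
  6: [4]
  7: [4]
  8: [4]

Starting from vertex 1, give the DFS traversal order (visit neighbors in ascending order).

DFS from vertex 1 (neighbors processed in ascending order):
Visit order: 1, 0, 3, 4, 2, 6, 7, 8, 5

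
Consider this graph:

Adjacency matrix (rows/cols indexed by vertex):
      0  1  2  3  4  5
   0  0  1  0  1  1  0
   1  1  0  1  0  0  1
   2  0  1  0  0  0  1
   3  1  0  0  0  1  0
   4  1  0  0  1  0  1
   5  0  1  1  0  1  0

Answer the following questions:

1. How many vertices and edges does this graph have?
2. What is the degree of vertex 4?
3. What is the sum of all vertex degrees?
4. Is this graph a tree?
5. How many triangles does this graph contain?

Count: 6 vertices, 8 edges.
Vertex 4 has neighbors [0, 3, 5], degree = 3.
Handshaking lemma: 2 * 8 = 16.
A tree on 6 vertices has 5 edges. This graph has 8 edges (3 extra). Not a tree.
Number of triangles = 2.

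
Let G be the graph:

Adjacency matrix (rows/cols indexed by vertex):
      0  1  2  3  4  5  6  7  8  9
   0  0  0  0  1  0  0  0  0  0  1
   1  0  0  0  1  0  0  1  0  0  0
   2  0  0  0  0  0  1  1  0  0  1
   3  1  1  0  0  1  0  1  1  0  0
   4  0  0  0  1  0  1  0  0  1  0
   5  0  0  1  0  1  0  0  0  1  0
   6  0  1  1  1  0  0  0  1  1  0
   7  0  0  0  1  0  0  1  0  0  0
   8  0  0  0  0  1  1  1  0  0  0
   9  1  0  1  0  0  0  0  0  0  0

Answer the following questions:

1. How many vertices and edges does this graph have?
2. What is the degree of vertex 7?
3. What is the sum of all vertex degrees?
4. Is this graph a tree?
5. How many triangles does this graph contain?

Count: 10 vertices, 15 edges.
Vertex 7 has neighbors [3, 6], degree = 2.
Handshaking lemma: 2 * 15 = 30.
A tree on 10 vertices has 9 edges. This graph has 15 edges (6 extra). Not a tree.
Number of triangles = 3.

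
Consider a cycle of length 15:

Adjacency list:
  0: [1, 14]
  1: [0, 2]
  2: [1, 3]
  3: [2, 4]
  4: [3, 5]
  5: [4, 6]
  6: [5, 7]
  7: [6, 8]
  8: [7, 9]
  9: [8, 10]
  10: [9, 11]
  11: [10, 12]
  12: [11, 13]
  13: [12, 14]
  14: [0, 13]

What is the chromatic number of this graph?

This is an odd cycle (C_15). Odd cycles are not bipartite (any 2-coloring forces two adjacent vertices to match), and 3 colors suffice.
Chromatic number = 3.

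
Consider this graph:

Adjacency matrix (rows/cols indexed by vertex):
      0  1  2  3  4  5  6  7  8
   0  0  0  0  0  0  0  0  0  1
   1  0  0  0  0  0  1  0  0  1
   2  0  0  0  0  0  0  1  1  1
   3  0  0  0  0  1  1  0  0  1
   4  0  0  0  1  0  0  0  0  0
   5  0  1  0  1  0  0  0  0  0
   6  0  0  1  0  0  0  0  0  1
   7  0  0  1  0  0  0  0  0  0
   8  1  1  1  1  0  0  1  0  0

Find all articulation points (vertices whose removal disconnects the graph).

An articulation point is a vertex whose removal disconnects the graph.
Articulation points: [2, 3, 8]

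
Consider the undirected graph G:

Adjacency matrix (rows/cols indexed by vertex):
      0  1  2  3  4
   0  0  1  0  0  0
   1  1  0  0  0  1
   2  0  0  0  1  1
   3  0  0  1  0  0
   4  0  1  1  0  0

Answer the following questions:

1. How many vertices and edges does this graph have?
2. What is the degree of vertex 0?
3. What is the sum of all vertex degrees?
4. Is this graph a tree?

Count: 5 vertices, 4 edges.
Vertex 0 has neighbors [1], degree = 1.
Handshaking lemma: 2 * 4 = 8.
A graph is a tree iff it is connected and has exactly n-1 edges. This graph is connected (all 5 vertices in one component) and has 5-1 = 4 edges. It is a tree.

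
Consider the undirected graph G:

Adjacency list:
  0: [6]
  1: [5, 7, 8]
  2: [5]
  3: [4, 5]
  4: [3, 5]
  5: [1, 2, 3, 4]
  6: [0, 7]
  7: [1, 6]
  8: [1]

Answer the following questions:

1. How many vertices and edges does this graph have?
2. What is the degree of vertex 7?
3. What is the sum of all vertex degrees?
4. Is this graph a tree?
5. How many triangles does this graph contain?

Count: 9 vertices, 9 edges.
Vertex 7 has neighbors [1, 6], degree = 2.
Handshaking lemma: 2 * 9 = 18.
A tree on 9 vertices has 8 edges. This graph has 9 edges (1 extra). Not a tree.
Number of triangles = 1.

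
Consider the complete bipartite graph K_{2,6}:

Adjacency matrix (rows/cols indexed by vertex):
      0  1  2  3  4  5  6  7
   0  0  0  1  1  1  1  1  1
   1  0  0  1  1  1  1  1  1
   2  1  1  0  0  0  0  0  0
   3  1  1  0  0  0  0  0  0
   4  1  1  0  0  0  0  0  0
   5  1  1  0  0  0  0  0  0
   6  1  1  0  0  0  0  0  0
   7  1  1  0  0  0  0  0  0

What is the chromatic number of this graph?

K_{2,6} is bipartite: vertices split into two independent sets of size 2 and 6.
Color one set 0, the other 1. No adjacent vertices share a color.
Chromatic number = 2.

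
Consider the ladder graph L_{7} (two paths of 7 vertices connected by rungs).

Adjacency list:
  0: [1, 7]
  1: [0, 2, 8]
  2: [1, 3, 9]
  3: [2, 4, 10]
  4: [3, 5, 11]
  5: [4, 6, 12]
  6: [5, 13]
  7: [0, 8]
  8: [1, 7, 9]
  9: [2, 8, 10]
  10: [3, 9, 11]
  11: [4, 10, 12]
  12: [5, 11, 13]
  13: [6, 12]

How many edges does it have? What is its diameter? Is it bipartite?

Ladder graph L_{7}: 7 rungs + 2 * (7-1) path edges = 7 + 12 = 19 edges.
Diameter = 7.
Ladder graphs are bipartite (alternating coloring along each path).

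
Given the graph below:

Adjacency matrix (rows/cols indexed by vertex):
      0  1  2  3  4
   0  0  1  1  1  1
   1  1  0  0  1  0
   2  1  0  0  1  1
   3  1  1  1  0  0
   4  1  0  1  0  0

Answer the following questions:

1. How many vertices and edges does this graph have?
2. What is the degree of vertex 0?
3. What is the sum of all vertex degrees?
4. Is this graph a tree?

Count: 5 vertices, 7 edges.
Vertex 0 has neighbors [1, 2, 3, 4], degree = 4.
Handshaking lemma: 2 * 7 = 14.
A tree on 5 vertices has 4 edges. This graph has 7 edges (3 extra). Not a tree.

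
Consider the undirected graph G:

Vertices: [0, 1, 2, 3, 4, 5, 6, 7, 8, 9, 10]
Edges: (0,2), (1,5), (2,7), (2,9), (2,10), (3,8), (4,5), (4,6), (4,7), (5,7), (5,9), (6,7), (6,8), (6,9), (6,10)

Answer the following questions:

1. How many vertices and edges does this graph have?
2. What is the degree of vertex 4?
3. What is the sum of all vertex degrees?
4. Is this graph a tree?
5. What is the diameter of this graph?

Count: 11 vertices, 15 edges.
Vertex 4 has neighbors [5, 6, 7], degree = 3.
Handshaking lemma: 2 * 15 = 30.
A tree on 11 vertices has 10 edges. This graph has 15 edges (5 extra). Not a tree.
Diameter (longest shortest path) = 5.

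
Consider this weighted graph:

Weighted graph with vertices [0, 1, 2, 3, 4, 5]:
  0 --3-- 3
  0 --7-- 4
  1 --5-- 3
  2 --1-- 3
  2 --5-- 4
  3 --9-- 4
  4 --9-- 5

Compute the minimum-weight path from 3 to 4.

Using Dijkstra's algorithm from vertex 3:
Shortest path: 3 -> 2 -> 4
Total weight: 1 + 5 = 6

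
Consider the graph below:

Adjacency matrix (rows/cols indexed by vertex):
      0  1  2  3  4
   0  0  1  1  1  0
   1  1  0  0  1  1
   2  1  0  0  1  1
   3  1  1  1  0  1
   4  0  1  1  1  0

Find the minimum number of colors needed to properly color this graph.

The graph has a maximum clique of size 3 (lower bound on chromatic number).
A valid 3-coloring: {0: 1, 1: 2, 2: 2, 3: 0, 4: 1}.
Chromatic number = 3.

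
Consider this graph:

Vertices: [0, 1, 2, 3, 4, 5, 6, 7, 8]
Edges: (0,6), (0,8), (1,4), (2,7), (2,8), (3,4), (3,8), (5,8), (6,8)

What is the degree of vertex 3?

Vertex 3 has neighbors [4, 8], so deg(3) = 2.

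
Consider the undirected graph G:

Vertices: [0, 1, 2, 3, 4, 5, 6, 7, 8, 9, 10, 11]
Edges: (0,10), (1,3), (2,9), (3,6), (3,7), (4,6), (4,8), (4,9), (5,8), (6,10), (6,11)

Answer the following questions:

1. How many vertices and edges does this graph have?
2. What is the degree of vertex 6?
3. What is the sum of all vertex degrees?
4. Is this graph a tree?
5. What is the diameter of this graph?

Count: 12 vertices, 11 edges.
Vertex 6 has neighbors [3, 4, 10, 11], degree = 4.
Handshaking lemma: 2 * 11 = 22.
A graph is a tree iff it is connected and has exactly n-1 edges. This graph is connected (all 12 vertices in one component) and has 12-1 = 11 edges. It is a tree.
Diameter (longest shortest path) = 5.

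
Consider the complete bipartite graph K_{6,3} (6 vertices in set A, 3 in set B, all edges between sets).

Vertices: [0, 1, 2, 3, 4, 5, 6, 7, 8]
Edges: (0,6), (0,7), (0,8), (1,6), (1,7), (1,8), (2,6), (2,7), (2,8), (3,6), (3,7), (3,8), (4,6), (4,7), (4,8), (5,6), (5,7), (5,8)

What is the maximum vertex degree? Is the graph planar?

Set-A vertices have degree 3; set-B vertices have degree 6. Maximum degree = max(6,3) = 6.
K_{6,3} contains K_{3,3} as a subgraph (since both sides have >= 3 vertices); by Kuratowski's theorem it is not planar.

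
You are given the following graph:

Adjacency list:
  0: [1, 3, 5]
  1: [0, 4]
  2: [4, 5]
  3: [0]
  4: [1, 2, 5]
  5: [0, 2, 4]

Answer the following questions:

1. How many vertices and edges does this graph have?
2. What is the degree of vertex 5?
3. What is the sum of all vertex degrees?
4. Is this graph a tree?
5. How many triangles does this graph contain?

Count: 6 vertices, 7 edges.
Vertex 5 has neighbors [0, 2, 4], degree = 3.
Handshaking lemma: 2 * 7 = 14.
A tree on 6 vertices has 5 edges. This graph has 7 edges (2 extra). Not a tree.
Number of triangles = 1.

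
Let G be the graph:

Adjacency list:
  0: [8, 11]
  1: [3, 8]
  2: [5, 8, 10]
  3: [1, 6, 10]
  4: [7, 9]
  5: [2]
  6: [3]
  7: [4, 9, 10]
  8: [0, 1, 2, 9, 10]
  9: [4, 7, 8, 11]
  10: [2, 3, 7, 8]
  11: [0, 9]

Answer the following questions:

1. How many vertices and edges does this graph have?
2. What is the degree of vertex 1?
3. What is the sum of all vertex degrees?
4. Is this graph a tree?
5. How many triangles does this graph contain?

Count: 12 vertices, 16 edges.
Vertex 1 has neighbors [3, 8], degree = 2.
Handshaking lemma: 2 * 16 = 32.
A tree on 12 vertices has 11 edges. This graph has 16 edges (5 extra). Not a tree.
Number of triangles = 2.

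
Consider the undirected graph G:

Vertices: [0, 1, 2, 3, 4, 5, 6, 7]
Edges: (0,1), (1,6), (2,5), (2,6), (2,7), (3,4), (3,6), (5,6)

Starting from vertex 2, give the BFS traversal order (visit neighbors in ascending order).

BFS from vertex 2 (neighbors processed in ascending order):
Visit order: 2, 5, 6, 7, 1, 3, 0, 4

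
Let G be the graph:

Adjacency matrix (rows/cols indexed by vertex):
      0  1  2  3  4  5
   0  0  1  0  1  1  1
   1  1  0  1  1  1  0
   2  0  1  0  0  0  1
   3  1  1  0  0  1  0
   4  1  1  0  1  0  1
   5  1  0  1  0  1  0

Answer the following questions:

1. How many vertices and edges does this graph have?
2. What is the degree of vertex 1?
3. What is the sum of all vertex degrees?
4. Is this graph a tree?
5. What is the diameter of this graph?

Count: 6 vertices, 10 edges.
Vertex 1 has neighbors [0, 2, 3, 4], degree = 4.
Handshaking lemma: 2 * 10 = 20.
A tree on 6 vertices has 5 edges. This graph has 10 edges (5 extra). Not a tree.
Diameter (longest shortest path) = 2.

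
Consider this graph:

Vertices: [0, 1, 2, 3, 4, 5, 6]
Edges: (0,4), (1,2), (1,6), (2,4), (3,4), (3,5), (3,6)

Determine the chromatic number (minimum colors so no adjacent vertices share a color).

The graph has a maximum clique of size 2 (lower bound on chromatic number).
A valid 3-coloring: {0: 0, 1: 0, 2: 2, 3: 0, 4: 1, 5: 1, 6: 1}.
No proper 2-coloring exists (verified by exhaustive search).
Chromatic number = 3.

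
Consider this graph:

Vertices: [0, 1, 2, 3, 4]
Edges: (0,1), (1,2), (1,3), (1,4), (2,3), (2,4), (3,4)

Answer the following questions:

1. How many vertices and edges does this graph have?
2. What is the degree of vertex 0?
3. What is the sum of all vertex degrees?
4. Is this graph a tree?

Count: 5 vertices, 7 edges.
Vertex 0 has neighbors [1], degree = 1.
Handshaking lemma: 2 * 7 = 14.
A tree on 5 vertices has 4 edges. This graph has 7 edges (3 extra). Not a tree.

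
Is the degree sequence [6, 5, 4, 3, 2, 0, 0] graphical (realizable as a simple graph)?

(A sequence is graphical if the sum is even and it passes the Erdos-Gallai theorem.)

Sum of degrees = 20. Sum is even but fails Erdos-Gallai. The sequence is NOT graphical.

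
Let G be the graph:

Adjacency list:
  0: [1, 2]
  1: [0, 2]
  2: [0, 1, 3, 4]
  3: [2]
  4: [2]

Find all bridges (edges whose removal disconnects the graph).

A bridge is an edge whose removal increases the number of connected components.
Bridges found: (2,3), (2,4)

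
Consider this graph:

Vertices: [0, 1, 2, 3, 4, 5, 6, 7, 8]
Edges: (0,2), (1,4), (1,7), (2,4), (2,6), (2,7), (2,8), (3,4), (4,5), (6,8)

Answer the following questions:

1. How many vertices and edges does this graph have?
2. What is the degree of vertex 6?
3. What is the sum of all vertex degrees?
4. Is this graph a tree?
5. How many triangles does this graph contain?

Count: 9 vertices, 10 edges.
Vertex 6 has neighbors [2, 8], degree = 2.
Handshaking lemma: 2 * 10 = 20.
A tree on 9 vertices has 8 edges. This graph has 10 edges (2 extra). Not a tree.
Number of triangles = 1.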